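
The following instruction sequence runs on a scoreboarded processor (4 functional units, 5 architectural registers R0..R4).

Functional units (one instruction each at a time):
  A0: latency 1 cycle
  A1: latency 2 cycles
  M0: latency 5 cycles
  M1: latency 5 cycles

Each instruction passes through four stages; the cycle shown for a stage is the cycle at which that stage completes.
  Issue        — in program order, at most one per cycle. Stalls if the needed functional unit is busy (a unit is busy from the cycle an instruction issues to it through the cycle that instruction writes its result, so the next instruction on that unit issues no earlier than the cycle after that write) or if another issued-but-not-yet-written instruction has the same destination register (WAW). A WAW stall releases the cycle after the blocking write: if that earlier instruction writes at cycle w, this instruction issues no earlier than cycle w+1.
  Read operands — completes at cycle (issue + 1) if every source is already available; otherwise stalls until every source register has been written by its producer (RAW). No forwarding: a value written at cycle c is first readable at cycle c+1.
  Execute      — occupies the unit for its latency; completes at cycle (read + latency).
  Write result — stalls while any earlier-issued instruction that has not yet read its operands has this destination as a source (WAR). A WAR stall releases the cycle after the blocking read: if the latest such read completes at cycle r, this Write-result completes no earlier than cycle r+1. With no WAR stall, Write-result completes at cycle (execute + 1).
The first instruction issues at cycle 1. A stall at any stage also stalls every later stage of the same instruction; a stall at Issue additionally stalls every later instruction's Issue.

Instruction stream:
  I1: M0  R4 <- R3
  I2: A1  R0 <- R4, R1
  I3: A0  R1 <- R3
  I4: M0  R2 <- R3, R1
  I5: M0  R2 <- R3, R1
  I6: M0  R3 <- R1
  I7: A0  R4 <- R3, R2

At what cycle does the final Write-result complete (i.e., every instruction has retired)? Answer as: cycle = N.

cycle = 36

  I1 | 1 | 2 | 7 | 8
  I2 | 2 | 9 | 11 | 12   RAW R4: wait I1 write@8
  I3 | 3 | 4 | 5 | 10   WAR R1: wait I2 read@9
  I4 | 9 | 11 | 16 | 17   struct: M0 busy until I1 writes@8 · RAW R1: wait I3 write@10
  I5 | 18 | 19 | 24 | 25   struct: M0 busy until I4 writes@17
  I6 | 26 | 27 | 32 | 33   struct: M0 busy until I5 writes@25
  I7 | 27 | 34 | 35 | 36   RAW R3: wait I6 write@33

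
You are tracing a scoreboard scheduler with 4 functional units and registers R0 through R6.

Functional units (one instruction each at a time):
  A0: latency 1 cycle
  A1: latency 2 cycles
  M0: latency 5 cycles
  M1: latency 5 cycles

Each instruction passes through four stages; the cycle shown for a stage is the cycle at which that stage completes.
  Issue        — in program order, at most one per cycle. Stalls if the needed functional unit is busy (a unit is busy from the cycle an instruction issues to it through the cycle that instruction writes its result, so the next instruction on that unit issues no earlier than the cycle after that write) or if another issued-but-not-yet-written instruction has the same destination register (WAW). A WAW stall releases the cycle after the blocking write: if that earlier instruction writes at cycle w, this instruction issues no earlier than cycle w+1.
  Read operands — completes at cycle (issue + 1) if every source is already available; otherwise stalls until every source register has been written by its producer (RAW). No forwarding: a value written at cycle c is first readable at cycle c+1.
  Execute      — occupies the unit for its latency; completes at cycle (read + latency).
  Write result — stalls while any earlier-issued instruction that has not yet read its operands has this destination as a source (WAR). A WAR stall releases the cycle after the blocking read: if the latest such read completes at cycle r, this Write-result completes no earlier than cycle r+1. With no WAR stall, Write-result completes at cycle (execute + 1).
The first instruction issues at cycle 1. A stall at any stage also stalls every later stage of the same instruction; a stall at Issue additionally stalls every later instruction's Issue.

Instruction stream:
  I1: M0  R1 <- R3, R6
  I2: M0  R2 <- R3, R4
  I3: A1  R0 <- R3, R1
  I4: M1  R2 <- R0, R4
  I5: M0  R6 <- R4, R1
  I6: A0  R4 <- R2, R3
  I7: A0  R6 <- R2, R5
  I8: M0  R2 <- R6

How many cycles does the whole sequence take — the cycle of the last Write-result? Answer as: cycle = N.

cycle = 38

c1: I1→M0
c2: I1 RO
c7: I1 EX
c8: I1 WR R1
c9: I2→M0
c10: I2 RO | I3→A1
c11: I3 RO
c13: I3 EX
c14: I3 WR R0
c15: I2 EX
c16: I2 WR R2
c17: I4→M1
c18: I4 RO | I5→M0
c19: I5 RO | I6→A0
c23: I4 EX
c24: I4 WR R2 | I5 EX
c25: I5 WR R6 | I6 RO
c26: I6 EX
c27: I6 WR R4
c28: I7→A0
c29: I7 RO | I8→M0
c30: I7 EX
c31: I7 WR R6
c32: I8 RO
c37: I8 EX
c38: I8 WR R2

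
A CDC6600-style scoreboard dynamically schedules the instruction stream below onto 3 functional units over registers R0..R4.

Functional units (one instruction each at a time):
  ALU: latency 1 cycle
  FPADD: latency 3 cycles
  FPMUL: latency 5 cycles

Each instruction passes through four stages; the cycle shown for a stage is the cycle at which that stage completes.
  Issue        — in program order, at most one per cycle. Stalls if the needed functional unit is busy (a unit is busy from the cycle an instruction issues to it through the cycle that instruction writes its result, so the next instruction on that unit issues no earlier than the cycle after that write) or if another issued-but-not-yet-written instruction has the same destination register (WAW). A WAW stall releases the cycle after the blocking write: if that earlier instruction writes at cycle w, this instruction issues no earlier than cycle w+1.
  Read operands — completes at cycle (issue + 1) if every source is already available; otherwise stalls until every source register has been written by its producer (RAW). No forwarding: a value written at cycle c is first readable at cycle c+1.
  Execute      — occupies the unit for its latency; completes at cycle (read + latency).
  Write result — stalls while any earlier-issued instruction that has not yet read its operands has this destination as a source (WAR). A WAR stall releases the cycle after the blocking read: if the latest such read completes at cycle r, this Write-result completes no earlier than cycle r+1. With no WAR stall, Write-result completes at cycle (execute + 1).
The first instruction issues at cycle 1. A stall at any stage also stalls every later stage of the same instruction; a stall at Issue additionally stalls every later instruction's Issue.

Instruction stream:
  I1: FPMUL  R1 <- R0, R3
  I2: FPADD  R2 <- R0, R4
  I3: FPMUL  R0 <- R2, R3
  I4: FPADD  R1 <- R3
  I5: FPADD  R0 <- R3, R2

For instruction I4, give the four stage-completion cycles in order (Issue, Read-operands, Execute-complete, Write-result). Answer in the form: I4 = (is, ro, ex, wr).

I4 = (10, 11, 14, 15)

[1] issue I1 (FPMUL)
[2] I1 read-ops; issue I2 (FPADD)
[3] I2 read-ops
[6] I2 finished on FPADD
[7] I1 finished on FPMUL; I2→R2
[8] I1→R1
[9] issue I3 (FPMUL)
[10] I3 read-ops; issue I4 (FPADD)
[11] I4 read-ops
[14] I4 finished on FPADD
[15] I3 finished on FPMUL; I4→R1
[16] I3→R0
[17] issue I5 (FPADD)
[18] I5 read-ops
[21] I5 finished on FPADD
[22] I5→R0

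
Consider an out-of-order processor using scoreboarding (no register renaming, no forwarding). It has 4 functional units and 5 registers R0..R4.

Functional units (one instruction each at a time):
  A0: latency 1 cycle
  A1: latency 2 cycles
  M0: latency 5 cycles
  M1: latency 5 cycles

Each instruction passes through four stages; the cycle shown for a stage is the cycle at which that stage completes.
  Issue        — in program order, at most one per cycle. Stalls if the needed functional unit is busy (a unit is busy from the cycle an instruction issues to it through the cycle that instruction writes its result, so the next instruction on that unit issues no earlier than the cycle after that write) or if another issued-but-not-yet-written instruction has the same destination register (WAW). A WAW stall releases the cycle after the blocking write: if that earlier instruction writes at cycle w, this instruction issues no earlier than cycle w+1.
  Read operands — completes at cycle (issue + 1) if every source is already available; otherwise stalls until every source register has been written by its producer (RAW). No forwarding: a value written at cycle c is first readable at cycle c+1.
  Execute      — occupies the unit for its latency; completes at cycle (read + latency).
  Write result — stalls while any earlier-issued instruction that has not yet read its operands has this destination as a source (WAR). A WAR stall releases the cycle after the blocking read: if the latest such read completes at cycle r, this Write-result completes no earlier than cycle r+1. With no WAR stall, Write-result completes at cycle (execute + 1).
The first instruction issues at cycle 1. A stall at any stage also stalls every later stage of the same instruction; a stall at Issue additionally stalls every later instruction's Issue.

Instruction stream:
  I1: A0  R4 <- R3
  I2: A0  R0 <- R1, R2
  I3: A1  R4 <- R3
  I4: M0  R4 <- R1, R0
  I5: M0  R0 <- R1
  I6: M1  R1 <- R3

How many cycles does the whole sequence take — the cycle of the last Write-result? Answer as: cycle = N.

cycle = 27

t=1  issue I1 (A0)
t=2  I1 read-ops
t=3  I1 finished on A0
t=4  I1→R4
t=5  issue I2 (A0)
t=6  I2 read-ops | issue I3 (A1)
t=7  I2 finished on A0 | I3 read-ops
t=8  I2→R0
t=9  I3 finished on A1
t=10  I3→R4
t=11  issue I4 (M0)
t=12  I4 read-ops
t=17  I4 finished on M0
t=18  I4→R4
t=19  issue I5 (M0)
t=20  I5 read-ops | issue I6 (M1)
t=21  I6 read-ops
t=25  I5 finished on M0
t=26  I5→R0 | I6 finished on M1
t=27  I6→R1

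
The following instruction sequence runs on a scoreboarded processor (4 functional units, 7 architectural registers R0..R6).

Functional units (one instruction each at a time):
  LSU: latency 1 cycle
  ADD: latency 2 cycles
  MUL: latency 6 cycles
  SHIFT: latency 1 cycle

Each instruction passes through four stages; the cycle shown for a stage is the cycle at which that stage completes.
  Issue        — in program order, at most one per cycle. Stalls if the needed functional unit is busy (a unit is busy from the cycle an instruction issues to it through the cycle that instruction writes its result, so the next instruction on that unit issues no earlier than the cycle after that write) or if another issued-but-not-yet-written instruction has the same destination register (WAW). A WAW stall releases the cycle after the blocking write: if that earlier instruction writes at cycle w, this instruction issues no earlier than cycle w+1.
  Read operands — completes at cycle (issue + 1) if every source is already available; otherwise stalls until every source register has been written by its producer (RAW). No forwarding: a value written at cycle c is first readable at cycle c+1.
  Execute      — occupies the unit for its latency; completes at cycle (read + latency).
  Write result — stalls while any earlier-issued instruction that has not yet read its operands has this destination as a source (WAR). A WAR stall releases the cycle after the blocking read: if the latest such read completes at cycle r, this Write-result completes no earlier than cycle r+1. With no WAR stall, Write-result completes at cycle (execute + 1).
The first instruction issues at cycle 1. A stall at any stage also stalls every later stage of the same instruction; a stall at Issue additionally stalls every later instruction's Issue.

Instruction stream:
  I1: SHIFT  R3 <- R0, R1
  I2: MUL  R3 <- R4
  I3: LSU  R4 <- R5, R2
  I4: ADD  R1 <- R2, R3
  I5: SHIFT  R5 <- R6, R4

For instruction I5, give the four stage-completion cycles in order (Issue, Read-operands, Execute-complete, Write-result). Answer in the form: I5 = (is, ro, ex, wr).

I5 = (8, 10, 11, 12)

[1] issue I1 (SHIFT)
[2] I1 read-ops
[3] I1 finished on SHIFT
[4] I1→R3
[5] issue I2 (MUL)
[6] I2 read-ops | issue I3 (LSU)
[7] I3 read-ops | issue I4 (ADD)
[8] I3 finished on LSU | issue I5 (SHIFT)
[9] I3→R4
[10] I5 read-ops
[11] I5 finished on SHIFT
[12] I2 finished on MUL | I5→R5
[13] I2→R3
[14] I4 read-ops
[16] I4 finished on ADD
[17] I4→R1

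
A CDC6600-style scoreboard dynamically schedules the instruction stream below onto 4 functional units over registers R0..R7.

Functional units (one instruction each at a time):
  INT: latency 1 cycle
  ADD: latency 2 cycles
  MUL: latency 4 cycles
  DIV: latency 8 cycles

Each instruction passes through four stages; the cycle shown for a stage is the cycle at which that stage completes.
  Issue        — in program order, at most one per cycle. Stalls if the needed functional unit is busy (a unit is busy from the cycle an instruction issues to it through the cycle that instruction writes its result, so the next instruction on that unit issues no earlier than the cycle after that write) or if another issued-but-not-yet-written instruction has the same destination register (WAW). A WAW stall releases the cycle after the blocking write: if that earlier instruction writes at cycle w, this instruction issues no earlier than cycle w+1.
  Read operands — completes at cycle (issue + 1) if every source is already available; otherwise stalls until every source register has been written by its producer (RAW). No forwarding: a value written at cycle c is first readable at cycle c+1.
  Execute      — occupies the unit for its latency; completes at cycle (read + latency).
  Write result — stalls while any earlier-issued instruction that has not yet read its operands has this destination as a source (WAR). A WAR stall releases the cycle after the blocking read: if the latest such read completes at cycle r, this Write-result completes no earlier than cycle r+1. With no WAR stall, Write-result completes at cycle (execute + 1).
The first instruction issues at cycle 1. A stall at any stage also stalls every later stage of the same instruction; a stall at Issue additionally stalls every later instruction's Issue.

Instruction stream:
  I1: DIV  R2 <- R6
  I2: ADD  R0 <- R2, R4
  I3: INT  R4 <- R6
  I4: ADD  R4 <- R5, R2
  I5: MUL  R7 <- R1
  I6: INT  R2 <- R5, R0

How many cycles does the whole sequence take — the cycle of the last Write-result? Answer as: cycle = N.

cycle = 23

cycle 1: I1 dispatched to DIV
cycle 2: I1 operands ready; I2 dispatched to ADD
cycle 3: I3 dispatched to INT
cycle 4: I3 operands ready
cycle 5: I3 complete
cycle 10: I1 complete
cycle 11: R2←I1
cycle 12: I2 operands ready
cycle 13: R4←I3
cycle 14: I2 complete
cycle 15: R0←I2
cycle 16: I4 dispatched to ADD
cycle 17: I4 operands ready; I5 dispatched to MUL
cycle 18: I5 operands ready; I6 dispatched to INT
cycle 19: I4 complete; I6 operands ready
cycle 20: R4←I4; I6 complete
cycle 21: R2←I6
cycle 22: I5 complete
cycle 23: R7←I5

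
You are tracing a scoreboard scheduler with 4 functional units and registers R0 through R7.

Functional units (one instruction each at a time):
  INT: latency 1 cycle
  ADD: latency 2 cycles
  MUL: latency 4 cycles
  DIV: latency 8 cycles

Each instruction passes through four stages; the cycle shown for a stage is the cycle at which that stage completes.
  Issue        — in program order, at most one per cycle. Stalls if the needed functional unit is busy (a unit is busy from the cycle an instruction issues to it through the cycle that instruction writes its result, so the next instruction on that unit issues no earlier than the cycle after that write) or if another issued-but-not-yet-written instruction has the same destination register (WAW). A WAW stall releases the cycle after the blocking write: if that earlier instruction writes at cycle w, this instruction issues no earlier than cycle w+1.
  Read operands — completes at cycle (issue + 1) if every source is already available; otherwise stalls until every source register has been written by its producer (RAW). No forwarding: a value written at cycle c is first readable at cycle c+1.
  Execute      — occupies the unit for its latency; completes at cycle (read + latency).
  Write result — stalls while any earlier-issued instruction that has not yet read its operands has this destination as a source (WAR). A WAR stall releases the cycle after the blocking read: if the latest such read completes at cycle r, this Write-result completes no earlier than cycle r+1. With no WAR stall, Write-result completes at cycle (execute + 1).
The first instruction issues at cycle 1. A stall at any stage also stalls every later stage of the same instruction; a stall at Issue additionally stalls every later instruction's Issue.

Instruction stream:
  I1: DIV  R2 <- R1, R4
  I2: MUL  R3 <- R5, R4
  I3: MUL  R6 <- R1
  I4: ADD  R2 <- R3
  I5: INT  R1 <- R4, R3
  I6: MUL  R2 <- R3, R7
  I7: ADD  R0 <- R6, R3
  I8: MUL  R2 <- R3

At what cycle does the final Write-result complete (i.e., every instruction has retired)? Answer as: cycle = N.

cycle = 30

I1: IS=1 RO=2 EX=10 WR=11
I2: IS=2 RO=3 EX=7 WR=8
I3: IS=9 RO=10 EX=14 WR=15  [struct: MUL busy until I2 writes@8]
I4: IS=12 RO=13 EX=15 WR=16  [WAW R2: wait I1 write@11]
I5: IS=13 RO=14 EX=15 WR=16
I6: IS=17 RO=18 EX=22 WR=23  [WAW R2: wait I4 write@16]
I7: IS=18 RO=19 EX=21 WR=22
I8: IS=24 RO=25 EX=29 WR=30  [struct: MUL busy until I6 writes@23]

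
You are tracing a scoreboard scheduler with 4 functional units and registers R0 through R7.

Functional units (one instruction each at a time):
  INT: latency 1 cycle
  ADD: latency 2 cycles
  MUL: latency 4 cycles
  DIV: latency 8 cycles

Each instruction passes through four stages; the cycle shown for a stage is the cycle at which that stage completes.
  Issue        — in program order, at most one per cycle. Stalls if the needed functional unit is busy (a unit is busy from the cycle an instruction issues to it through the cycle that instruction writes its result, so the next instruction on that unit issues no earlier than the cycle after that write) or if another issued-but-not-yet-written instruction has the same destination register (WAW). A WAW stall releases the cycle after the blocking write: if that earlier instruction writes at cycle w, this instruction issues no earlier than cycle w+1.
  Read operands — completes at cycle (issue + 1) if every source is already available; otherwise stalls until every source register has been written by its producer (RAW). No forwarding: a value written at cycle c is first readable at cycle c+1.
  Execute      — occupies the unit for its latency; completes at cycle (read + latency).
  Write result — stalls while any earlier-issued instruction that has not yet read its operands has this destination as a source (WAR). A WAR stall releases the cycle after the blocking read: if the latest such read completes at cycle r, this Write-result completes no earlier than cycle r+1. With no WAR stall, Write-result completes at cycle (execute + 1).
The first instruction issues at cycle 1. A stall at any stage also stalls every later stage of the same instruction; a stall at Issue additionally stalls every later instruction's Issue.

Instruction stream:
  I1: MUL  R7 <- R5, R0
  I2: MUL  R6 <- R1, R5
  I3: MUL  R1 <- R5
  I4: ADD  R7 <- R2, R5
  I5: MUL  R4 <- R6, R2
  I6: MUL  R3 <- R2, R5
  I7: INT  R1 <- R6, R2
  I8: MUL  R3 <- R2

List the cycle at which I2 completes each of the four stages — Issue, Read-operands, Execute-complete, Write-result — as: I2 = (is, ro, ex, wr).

t=1  I1 dispatched to MUL
t=2  I1 operands ready
t=6  I1 complete
t=7  R7←I1
t=8  I2 dispatched to MUL
t=9  I2 operands ready
t=13  I2 complete
t=14  R6←I2
t=15  I3 dispatched to MUL
t=16  I3 operands ready, I4 dispatched to ADD
t=17  I4 operands ready
t=19  I4 complete
t=20  I3 complete, R7←I4
t=21  R1←I3
t=22  I5 dispatched to MUL
t=23  I5 operands ready
t=27  I5 complete
t=28  R4←I5
t=29  I6 dispatched to MUL
t=30  I6 operands ready, I7 dispatched to INT
t=31  I7 operands ready
t=32  I7 complete
t=33  R1←I7
t=34  I6 complete
t=35  R3←I6
t=36  I8 dispatched to MUL
t=37  I8 operands ready
t=41  I8 complete
t=42  R3←I8

I2 = (8, 9, 13, 14)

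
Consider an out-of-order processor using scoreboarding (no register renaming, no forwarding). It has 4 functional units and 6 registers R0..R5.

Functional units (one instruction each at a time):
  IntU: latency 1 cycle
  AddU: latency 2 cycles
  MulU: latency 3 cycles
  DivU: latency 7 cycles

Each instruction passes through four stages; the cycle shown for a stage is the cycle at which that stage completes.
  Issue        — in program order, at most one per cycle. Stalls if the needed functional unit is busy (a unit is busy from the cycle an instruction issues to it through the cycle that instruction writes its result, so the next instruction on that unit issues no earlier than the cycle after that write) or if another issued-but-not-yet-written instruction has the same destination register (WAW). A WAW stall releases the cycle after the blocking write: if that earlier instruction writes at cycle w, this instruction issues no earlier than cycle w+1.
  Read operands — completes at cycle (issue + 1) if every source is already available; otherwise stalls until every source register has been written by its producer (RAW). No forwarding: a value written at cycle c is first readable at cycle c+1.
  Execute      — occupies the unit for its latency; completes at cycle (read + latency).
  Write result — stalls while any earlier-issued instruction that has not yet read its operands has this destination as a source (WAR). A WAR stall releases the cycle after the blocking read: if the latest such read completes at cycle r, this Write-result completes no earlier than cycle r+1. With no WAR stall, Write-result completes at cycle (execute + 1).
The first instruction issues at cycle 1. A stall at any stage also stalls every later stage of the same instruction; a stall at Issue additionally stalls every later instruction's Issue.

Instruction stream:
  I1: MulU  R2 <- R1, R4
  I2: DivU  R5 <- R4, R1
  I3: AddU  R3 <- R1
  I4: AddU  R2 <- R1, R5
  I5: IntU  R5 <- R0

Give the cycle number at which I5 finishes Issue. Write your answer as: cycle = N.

cycle = 12

c1: issue I1 (MulU)
c2: I1 read-ops; issue I2 (DivU)
c3: I2 read-ops; issue I3 (AddU)
c4: I3 read-ops
c5: I1 finished on MulU
c6: I1→R2; I3 finished on AddU
c7: I3→R3
c8: issue I4 (AddU)
c10: I2 finished on DivU
c11: I2→R5
c12: I4 read-ops; issue I5 (IntU)
c13: I5 read-ops
c14: I4 finished on AddU; I5 finished on IntU
c15: I4→R2; I5→R5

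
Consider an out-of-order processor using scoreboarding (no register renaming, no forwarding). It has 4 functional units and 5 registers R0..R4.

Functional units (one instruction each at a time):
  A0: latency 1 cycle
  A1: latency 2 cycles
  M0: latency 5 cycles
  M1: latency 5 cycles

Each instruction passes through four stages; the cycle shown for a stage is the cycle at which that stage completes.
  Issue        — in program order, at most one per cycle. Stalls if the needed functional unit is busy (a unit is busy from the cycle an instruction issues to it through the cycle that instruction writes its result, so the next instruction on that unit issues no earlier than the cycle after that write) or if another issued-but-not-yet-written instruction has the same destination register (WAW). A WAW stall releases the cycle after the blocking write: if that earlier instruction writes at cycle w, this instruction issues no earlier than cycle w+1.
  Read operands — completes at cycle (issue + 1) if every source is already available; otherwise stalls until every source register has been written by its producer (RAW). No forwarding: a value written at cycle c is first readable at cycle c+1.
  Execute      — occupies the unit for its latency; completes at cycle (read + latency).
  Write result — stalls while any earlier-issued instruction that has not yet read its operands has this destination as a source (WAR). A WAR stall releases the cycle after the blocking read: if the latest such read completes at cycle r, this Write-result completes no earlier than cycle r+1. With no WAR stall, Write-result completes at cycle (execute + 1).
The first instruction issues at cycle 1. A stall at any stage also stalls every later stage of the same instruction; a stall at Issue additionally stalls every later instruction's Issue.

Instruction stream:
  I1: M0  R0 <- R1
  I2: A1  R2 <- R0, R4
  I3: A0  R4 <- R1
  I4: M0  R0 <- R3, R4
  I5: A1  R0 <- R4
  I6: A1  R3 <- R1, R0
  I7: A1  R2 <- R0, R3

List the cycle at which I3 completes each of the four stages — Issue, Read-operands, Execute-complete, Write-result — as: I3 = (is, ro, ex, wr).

t=1  I1 issues→M0
t=2  I1 reads | I2 issues→A1
t=3  I3 issues→A0
t=4  I3 reads
t=5  I3 exec-done
t=7  I1 exec-done
t=8  I1 writes R0
t=9  I2 reads | I4 issues→M0
t=10  I3 writes R4
t=11  I2 exec-done | I4 reads
t=12  I2 writes R2
t=16  I4 exec-done
t=17  I4 writes R0
t=18  I5 issues→A1
t=19  I5 reads
t=21  I5 exec-done
t=22  I5 writes R0
t=23  I6 issues→A1
t=24  I6 reads
t=26  I6 exec-done
t=27  I6 writes R3
t=28  I7 issues→A1
t=29  I7 reads
t=31  I7 exec-done
t=32  I7 writes R2

I3 = (3, 4, 5, 10)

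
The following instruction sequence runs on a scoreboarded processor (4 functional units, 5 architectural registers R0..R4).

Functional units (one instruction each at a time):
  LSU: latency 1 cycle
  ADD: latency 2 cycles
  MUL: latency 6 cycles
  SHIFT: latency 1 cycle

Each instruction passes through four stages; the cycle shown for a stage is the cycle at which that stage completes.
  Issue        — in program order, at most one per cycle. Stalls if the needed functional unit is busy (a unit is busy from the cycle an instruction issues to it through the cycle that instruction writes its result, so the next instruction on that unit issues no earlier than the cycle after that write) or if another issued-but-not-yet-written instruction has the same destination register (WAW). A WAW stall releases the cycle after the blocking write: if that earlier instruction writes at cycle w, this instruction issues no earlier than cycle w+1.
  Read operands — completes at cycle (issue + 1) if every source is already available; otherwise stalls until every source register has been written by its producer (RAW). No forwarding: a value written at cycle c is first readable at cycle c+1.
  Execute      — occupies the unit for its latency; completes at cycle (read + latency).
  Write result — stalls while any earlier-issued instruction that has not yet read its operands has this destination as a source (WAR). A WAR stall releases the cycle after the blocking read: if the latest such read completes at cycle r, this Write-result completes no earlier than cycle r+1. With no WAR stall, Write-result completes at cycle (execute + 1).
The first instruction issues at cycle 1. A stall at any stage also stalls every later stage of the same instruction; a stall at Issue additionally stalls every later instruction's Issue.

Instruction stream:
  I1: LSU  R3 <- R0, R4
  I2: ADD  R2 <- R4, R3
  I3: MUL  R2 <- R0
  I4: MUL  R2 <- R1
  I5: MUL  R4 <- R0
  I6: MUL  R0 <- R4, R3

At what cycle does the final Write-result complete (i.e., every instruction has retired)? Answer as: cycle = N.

1) issue 1, read 2, done 3, write 4
2) issue 2, read 5, done 7, write 8  <RAW R3: wait I1 write@4>
3) issue 9, read 10, done 16, write 17  <WAW R2: wait I2 write@8>
4) issue 18, read 19, done 25, write 26  <struct: MUL busy until I3 writes@17>
5) issue 27, read 28, done 34, write 35  <struct: MUL busy until I4 writes@26>
6) issue 36, read 37, done 43, write 44  <struct: MUL busy until I5 writes@35>

cycle = 44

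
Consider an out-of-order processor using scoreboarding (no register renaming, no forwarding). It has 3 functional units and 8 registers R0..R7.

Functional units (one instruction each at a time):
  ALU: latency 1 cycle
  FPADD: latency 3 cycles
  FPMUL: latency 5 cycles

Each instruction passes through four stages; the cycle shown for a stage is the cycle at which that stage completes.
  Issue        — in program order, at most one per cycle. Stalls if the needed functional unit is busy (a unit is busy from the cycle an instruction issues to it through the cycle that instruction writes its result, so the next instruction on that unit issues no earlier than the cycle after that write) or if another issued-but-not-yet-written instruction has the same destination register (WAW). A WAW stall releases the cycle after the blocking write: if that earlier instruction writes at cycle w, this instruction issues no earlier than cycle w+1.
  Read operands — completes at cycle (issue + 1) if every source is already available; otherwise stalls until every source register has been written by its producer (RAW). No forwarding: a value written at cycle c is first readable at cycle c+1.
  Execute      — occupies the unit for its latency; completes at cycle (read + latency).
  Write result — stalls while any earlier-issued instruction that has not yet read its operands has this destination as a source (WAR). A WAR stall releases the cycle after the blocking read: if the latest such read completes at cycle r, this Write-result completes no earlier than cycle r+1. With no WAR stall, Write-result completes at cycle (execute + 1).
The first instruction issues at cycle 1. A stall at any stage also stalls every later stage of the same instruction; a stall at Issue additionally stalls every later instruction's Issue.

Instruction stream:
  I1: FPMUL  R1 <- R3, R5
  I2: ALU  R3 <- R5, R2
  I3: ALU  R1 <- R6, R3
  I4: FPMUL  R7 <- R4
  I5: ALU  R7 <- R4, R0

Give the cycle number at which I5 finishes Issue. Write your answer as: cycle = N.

cycle = 18

  I1 | 1 | 2 | 7 | 8
  I2 | 2 | 3 | 4 | 5
  I3 | 9 | 10 | 11 | 12   WAW R1: wait I1 write@8
  I4 | 10 | 11 | 16 | 17
  I5 | 18 | 19 | 20 | 21   WAW R7: wait I4 write@17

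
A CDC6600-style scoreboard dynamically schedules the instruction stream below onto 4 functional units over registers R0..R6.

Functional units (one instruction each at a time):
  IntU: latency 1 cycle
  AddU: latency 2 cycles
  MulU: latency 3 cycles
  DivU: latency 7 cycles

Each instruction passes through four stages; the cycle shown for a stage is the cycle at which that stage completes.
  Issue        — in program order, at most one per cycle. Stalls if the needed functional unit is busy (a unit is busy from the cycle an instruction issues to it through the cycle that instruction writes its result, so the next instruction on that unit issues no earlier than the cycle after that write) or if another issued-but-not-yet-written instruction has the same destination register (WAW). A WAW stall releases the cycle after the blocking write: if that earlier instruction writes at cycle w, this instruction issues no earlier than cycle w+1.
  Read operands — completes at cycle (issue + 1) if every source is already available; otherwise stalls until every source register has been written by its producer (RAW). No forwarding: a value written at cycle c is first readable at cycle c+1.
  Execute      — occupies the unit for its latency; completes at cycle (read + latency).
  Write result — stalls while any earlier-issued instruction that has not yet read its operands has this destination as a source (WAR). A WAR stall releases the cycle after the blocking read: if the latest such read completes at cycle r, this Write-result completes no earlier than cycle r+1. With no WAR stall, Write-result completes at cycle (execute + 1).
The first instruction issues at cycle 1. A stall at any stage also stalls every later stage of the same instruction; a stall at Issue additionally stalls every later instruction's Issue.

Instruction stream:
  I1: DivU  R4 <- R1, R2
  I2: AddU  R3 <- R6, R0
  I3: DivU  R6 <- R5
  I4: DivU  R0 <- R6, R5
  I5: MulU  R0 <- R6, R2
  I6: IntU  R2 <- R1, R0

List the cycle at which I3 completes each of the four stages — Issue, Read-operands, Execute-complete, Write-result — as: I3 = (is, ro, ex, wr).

[1] I1 dispatched to DivU
[2] I1 operands ready; I2 dispatched to AddU
[3] I2 operands ready
[5] I2 complete
[6] R3←I2
[9] I1 complete
[10] R4←I1
[11] I3 dispatched to DivU
[12] I3 operands ready
[19] I3 complete
[20] R6←I3
[21] I4 dispatched to DivU
[22] I4 operands ready
[29] I4 complete
[30] R0←I4
[31] I5 dispatched to MulU
[32] I5 operands ready; I6 dispatched to IntU
[35] I5 complete
[36] R0←I5
[37] I6 operands ready
[38] I6 complete
[39] R2←I6

I3 = (11, 12, 19, 20)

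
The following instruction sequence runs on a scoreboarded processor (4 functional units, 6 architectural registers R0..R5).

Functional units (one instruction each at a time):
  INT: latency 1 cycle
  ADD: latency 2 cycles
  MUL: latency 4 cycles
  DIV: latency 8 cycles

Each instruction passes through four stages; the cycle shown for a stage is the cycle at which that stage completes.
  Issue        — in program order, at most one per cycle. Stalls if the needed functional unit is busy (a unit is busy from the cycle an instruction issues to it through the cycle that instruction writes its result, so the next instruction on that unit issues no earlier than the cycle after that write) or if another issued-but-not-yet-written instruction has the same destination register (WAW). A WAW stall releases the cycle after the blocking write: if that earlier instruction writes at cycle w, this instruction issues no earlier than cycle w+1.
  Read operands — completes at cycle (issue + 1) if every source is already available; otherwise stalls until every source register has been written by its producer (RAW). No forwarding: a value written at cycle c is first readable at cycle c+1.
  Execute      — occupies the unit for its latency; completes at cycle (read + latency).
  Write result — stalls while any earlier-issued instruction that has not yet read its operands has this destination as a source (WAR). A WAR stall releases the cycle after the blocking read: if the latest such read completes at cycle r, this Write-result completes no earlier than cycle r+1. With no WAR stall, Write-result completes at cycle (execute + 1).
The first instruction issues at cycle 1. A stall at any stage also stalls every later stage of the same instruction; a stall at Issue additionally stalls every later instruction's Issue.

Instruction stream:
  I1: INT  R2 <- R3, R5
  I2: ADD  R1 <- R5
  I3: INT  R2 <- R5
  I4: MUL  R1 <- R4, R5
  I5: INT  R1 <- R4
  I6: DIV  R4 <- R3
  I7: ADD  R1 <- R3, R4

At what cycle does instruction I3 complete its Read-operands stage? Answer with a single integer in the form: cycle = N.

cycle 1: I1 dispatched to INT
cycle 2: I1 operands ready, I2 dispatched to ADD
cycle 3: I1 complete, I2 operands ready
cycle 4: R2←I1
cycle 5: I2 complete, I3 dispatched to INT
cycle 6: R1←I2, I3 operands ready
cycle 7: I3 complete, I4 dispatched to MUL
cycle 8: R2←I3, I4 operands ready
cycle 12: I4 complete
cycle 13: R1←I4
cycle 14: I5 dispatched to INT
cycle 15: I5 operands ready, I6 dispatched to DIV
cycle 16: I5 complete, I6 operands ready
cycle 17: R1←I5
cycle 18: I7 dispatched to ADD
cycle 24: I6 complete
cycle 25: R4←I6
cycle 26: I7 operands ready
cycle 28: I7 complete
cycle 29: R1←I7

cycle = 6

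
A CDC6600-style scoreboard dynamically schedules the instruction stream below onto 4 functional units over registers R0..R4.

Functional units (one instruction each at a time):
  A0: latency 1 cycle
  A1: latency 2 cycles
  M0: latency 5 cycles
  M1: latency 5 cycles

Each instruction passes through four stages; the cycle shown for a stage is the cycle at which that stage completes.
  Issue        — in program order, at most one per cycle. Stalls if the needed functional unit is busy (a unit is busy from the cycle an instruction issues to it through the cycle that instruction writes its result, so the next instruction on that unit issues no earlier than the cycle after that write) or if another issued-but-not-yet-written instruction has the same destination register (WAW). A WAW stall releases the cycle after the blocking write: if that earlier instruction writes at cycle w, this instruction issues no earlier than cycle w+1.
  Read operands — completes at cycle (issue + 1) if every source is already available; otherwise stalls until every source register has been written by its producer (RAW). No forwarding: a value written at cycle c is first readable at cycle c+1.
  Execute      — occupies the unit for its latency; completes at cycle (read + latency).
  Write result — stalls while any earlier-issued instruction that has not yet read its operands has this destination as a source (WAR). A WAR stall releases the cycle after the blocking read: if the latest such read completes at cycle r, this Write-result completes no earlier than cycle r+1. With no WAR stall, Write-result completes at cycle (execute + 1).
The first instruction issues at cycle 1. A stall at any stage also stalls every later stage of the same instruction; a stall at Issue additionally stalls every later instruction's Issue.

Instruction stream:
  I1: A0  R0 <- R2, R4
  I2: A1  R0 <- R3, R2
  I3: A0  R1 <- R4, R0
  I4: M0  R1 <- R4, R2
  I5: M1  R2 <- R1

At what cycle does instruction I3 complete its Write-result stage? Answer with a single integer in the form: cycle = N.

I1: IS=1 RO=2 EX=3 WR=4
I2: IS=5 RO=6 EX=8 WR=9  [WAW R0: wait I1 write@4]
I3: IS=6 RO=10 EX=11 WR=12  [RAW R0: wait I2 write@9]
I4: IS=13 RO=14 EX=19 WR=20  [WAW R1: wait I3 write@12]
I5: IS=14 RO=21 EX=26 WR=27  [RAW R1: wait I4 write@20]

cycle = 12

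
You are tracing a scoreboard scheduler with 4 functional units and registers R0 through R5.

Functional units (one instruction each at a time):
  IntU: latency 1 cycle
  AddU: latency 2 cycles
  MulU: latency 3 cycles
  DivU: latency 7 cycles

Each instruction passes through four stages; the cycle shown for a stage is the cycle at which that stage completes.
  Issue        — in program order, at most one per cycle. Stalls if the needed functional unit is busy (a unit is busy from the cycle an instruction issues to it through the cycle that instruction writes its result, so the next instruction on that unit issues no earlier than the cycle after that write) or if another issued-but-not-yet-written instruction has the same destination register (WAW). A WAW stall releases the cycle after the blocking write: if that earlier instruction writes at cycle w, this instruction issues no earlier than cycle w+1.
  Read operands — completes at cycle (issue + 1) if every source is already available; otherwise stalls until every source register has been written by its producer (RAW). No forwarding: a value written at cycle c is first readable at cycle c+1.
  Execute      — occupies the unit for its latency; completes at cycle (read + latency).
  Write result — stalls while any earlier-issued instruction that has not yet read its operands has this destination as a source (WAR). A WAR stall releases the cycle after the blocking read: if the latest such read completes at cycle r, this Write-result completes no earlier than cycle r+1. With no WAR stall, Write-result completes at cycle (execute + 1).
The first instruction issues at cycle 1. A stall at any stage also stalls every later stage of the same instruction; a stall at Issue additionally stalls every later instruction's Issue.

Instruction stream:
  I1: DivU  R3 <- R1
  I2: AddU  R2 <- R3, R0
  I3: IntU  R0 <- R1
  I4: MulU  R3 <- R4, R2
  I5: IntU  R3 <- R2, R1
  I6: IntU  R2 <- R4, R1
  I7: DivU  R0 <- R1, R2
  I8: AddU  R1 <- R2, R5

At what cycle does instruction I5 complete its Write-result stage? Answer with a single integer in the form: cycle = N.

cycle = 23

cycle 1: I1 dispatched to DivU
cycle 2: I1 operands ready | I2 dispatched to AddU
cycle 3: I3 dispatched to IntU
cycle 4: I3 operands ready
cycle 5: I3 complete
cycle 9: I1 complete
cycle 10: R3←I1
cycle 11: I2 operands ready | I4 dispatched to MulU
cycle 12: R0←I3
cycle 13: I2 complete
cycle 14: R2←I2
cycle 15: I4 operands ready
cycle 18: I4 complete
cycle 19: R3←I4
cycle 20: I5 dispatched to IntU
cycle 21: I5 operands ready
cycle 22: I5 complete
cycle 23: R3←I5
cycle 24: I6 dispatched to IntU
cycle 25: I6 operands ready | I7 dispatched to DivU
cycle 26: I6 complete | I8 dispatched to AddU
cycle 27: R2←I6
cycle 28: I7 operands ready | I8 operands ready
cycle 30: I8 complete
cycle 31: R1←I8
cycle 35: I7 complete
cycle 36: R0←I7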